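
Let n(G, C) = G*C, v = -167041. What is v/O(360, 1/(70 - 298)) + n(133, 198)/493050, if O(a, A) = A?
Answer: 164719130331/4325 ≈ 3.8085e+7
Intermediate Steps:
n(G, C) = C*G
v/O(360, 1/(70 - 298)) + n(133, 198)/493050 = -167041/(1/(70 - 298)) + (198*133)/493050 = -167041/(1/(-228)) + 26334*(1/493050) = -167041/(-1/228) + 231/4325 = -167041*(-228) + 231/4325 = 38085348 + 231/4325 = 164719130331/4325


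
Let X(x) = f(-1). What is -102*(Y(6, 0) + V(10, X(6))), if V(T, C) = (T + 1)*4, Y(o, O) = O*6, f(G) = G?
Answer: -4488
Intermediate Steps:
Y(o, O) = 6*O
X(x) = -1
V(T, C) = 4 + 4*T (V(T, C) = (1 + T)*4 = 4 + 4*T)
-102*(Y(6, 0) + V(10, X(6))) = -102*(6*0 + (4 + 4*10)) = -102*(0 + (4 + 40)) = -102*(0 + 44) = -102*44 = -4488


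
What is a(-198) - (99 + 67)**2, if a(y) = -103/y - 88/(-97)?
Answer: -529213121/19206 ≈ -27555.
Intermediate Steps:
a(y) = 88/97 - 103/y (a(y) = -103/y - 88*(-1/97) = -103/y + 88/97 = 88/97 - 103/y)
a(-198) - (99 + 67)**2 = (88/97 - 103/(-198)) - (99 + 67)**2 = (88/97 - 103*(-1/198)) - 1*166**2 = (88/97 + 103/198) - 1*27556 = 27415/19206 - 27556 = -529213121/19206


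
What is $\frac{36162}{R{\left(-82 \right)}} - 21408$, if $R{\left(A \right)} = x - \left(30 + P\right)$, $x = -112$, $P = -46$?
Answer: $- \frac{348555}{16} \approx -21785.0$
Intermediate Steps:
$R{\left(A \right)} = -96$ ($R{\left(A \right)} = -112 - -16 = -112 + \left(-30 + 46\right) = -112 + 16 = -96$)
$\frac{36162}{R{\left(-82 \right)}} - 21408 = \frac{36162}{-96} - 21408 = 36162 \left(- \frac{1}{96}\right) - 21408 = - \frac{6027}{16} - 21408 = - \frac{348555}{16}$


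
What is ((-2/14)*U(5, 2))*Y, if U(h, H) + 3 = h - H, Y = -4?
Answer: 0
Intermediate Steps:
U(h, H) = -3 + h - H (U(h, H) = -3 + (h - H) = -3 + h - H)
((-2/14)*U(5, 2))*Y = ((-2/14)*(-3 + 5 - 1*2))*(-4) = ((-2*1/14)*(-3 + 5 - 2))*(-4) = -⅐*0*(-4) = 0*(-4) = 0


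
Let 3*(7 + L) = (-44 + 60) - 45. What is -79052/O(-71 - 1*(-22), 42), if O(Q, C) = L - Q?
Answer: -237156/97 ≈ -2444.9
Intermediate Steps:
L = -50/3 (L = -7 + ((-44 + 60) - 45)/3 = -7 + (16 - 45)/3 = -7 + (1/3)*(-29) = -7 - 29/3 = -50/3 ≈ -16.667)
O(Q, C) = -50/3 - Q
-79052/O(-71 - 1*(-22), 42) = -79052/(-50/3 - (-71 - 1*(-22))) = -79052/(-50/3 - (-71 + 22)) = -79052/(-50/3 - 1*(-49)) = -79052/(-50/3 + 49) = -79052/97/3 = -79052*3/97 = -237156/97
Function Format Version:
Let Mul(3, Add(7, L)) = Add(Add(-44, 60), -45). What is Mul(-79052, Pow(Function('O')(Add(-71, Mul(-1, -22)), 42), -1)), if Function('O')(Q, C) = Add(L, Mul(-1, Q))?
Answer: Rational(-237156, 97) ≈ -2444.9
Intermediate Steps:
L = Rational(-50, 3) (L = Add(-7, Mul(Rational(1, 3), Add(Add(-44, 60), -45))) = Add(-7, Mul(Rational(1, 3), Add(16, -45))) = Add(-7, Mul(Rational(1, 3), -29)) = Add(-7, Rational(-29, 3)) = Rational(-50, 3) ≈ -16.667)
Function('O')(Q, C) = Add(Rational(-50, 3), Mul(-1, Q))
Mul(-79052, Pow(Function('O')(Add(-71, Mul(-1, -22)), 42), -1)) = Mul(-79052, Pow(Add(Rational(-50, 3), Mul(-1, Add(-71, Mul(-1, -22)))), -1)) = Mul(-79052, Pow(Add(Rational(-50, 3), Mul(-1, Add(-71, 22))), -1)) = Mul(-79052, Pow(Add(Rational(-50, 3), Mul(-1, -49)), -1)) = Mul(-79052, Pow(Add(Rational(-50, 3), 49), -1)) = Mul(-79052, Pow(Rational(97, 3), -1)) = Mul(-79052, Rational(3, 97)) = Rational(-237156, 97)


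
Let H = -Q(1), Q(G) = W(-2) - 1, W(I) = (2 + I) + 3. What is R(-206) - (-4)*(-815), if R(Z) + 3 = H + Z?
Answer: -3471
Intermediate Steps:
W(I) = 5 + I
Q(G) = 2 (Q(G) = (5 - 2) - 1 = 3 - 1 = 2)
H = -2 (H = -1*2 = -2)
R(Z) = -5 + Z (R(Z) = -3 + (-2 + Z) = -5 + Z)
R(-206) - (-4)*(-815) = (-5 - 206) - (-4)*(-815) = -211 - 1*3260 = -211 - 3260 = -3471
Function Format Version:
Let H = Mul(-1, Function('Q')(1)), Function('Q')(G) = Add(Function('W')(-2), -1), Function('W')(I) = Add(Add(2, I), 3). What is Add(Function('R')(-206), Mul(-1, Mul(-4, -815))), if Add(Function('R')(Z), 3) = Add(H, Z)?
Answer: -3471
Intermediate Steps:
Function('W')(I) = Add(5, I)
Function('Q')(G) = 2 (Function('Q')(G) = Add(Add(5, -2), -1) = Add(3, -1) = 2)
H = -2 (H = Mul(-1, 2) = -2)
Function('R')(Z) = Add(-5, Z) (Function('R')(Z) = Add(-3, Add(-2, Z)) = Add(-5, Z))
Add(Function('R')(-206), Mul(-1, Mul(-4, -815))) = Add(Add(-5, -206), Mul(-1, Mul(-4, -815))) = Add(-211, Mul(-1, 3260)) = Add(-211, -3260) = -3471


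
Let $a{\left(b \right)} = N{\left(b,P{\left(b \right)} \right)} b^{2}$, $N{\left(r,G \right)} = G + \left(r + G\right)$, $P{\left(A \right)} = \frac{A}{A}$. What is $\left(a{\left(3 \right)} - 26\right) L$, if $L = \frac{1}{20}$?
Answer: $\frac{19}{20} \approx 0.95$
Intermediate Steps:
$P{\left(A \right)} = 1$
$N{\left(r,G \right)} = r + 2 G$ ($N{\left(r,G \right)} = G + \left(G + r\right) = r + 2 G$)
$a{\left(b \right)} = b^{2} \left(2 + b\right)$ ($a{\left(b \right)} = \left(b + 2 \cdot 1\right) b^{2} = \left(b + 2\right) b^{2} = \left(2 + b\right) b^{2} = b^{2} \left(2 + b\right)$)
$L = \frac{1}{20} \approx 0.05$
$\left(a{\left(3 \right)} - 26\right) L = \left(3^{2} \left(2 + 3\right) - 26\right) \frac{1}{20} = \left(9 \cdot 5 - 26\right) \frac{1}{20} = \left(45 - 26\right) \frac{1}{20} = 19 \cdot \frac{1}{20} = \frac{19}{20}$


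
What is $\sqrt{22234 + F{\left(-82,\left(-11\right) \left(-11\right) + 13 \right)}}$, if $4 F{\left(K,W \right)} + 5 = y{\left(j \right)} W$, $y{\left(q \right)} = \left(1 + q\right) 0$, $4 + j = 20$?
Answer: $\frac{\sqrt{88931}}{2} \approx 149.11$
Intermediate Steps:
$j = 16$ ($j = -4 + 20 = 16$)
$y{\left(q \right)} = 0$
$F{\left(K,W \right)} = - \frac{5}{4}$ ($F{\left(K,W \right)} = - \frac{5}{4} + \frac{0 W}{4} = - \frac{5}{4} + \frac{1}{4} \cdot 0 = - \frac{5}{4} + 0 = - \frac{5}{4}$)
$\sqrt{22234 + F{\left(-82,\left(-11\right) \left(-11\right) + 13 \right)}} = \sqrt{22234 - \frac{5}{4}} = \sqrt{\frac{88931}{4}} = \frac{\sqrt{88931}}{2}$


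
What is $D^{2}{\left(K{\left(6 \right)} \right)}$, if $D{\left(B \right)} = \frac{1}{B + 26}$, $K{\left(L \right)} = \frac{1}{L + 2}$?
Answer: $\frac{64}{43681} \approx 0.0014652$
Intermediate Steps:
$K{\left(L \right)} = \frac{1}{2 + L}$
$D{\left(B \right)} = \frac{1}{26 + B}$
$D^{2}{\left(K{\left(6 \right)} \right)} = \left(\frac{1}{26 + \frac{1}{2 + 6}}\right)^{2} = \left(\frac{1}{26 + \frac{1}{8}}\right)^{2} = \left(\frac{1}{\frac{209}{8}}\right)^{2} = \left(\frac{8}{209}\right)^{2} = \frac{64}{43681}$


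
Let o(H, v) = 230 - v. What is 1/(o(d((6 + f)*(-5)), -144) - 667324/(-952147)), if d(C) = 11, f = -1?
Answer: 136021/50967186 ≈ 0.0026688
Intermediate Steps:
1/(o(d((6 + f)*(-5)), -144) - 667324/(-952147)) = 1/((230 - 1*(-144)) - 667324/(-952147)) = 1/((230 + 144) - 667324*(-1/952147)) = 1/(374 + 95332/136021) = 1/(50967186/136021) = 136021/50967186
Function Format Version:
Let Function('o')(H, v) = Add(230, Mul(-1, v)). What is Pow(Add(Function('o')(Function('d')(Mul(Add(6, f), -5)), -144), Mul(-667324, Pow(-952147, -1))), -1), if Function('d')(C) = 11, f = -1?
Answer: Rational(136021, 50967186) ≈ 0.0026688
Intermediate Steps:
Pow(Add(Function('o')(Function('d')(Mul(Add(6, f), -5)), -144), Mul(-667324, Pow(-952147, -1))), -1) = Pow(Add(Add(230, Mul(-1, -144)), Mul(-667324, Pow(-952147, -1))), -1) = Pow(Add(Add(230, 144), Mul(-667324, Rational(-1, 952147))), -1) = Pow(Add(374, Rational(95332, 136021)), -1) = Pow(Rational(50967186, 136021), -1) = Rational(136021, 50967186)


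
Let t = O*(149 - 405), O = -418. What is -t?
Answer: -107008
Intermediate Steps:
t = 107008 (t = -418*(149 - 405) = -418*(-256) = 107008)
-t = -1*107008 = -107008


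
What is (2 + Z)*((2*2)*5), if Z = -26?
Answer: -480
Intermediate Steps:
(2 + Z)*((2*2)*5) = (2 - 26)*((2*2)*5) = -96*5 = -24*20 = -480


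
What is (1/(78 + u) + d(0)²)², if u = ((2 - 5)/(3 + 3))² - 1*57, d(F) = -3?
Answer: 591361/7225 ≈ 81.849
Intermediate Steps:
u = -227/4 (u = (-3/6)² - 57 = (-3*⅙)² - 57 = (-½)² - 57 = ¼ - 57 = -227/4 ≈ -56.750)
(1/(78 + u) + d(0)²)² = (1/(78 - 227/4) + (-3)²)² = (1/(85/4) + 9)² = (4/85 + 9)² = (769/85)² = 591361/7225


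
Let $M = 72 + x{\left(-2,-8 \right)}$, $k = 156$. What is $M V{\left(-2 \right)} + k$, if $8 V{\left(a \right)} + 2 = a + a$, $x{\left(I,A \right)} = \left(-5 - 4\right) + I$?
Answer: $\frac{441}{4} \approx 110.25$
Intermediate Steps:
$x{\left(I,A \right)} = -9 + I$
$V{\left(a \right)} = - \frac{1}{4} + \frac{a}{4}$ ($V{\left(a \right)} = - \frac{1}{4} + \frac{a + a}{8} = - \frac{1}{4} + \frac{2 a}{8} = - \frac{1}{4} + \frac{a}{4}$)
$M = 61$ ($M = 72 - 11 = 61$)
$M V{\left(-2 \right)} + k = 61 \left(- \frac{1}{4} + \frac{1}{4} \left(-2\right)\right) + 156 = 61 \left(- \frac{1}{4} - \frac{1}{2}\right) + 156 = 61 \left(- \frac{3}{4}\right) + 156 = - \frac{183}{4} + 156 = \frac{441}{4}$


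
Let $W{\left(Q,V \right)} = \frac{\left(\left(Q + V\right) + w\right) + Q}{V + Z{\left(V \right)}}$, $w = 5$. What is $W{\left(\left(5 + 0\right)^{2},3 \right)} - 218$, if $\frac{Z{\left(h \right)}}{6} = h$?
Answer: $- \frac{4520}{21} \approx -215.24$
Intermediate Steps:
$Z{\left(h \right)} = 6 h$
$W{\left(Q,V \right)} = \frac{5 + V + 2 Q}{7 V}$ ($W{\left(Q,V \right)} = \frac{\left(\left(Q + V\right) + 5\right) + Q}{V + 6 V} = \frac{\left(5 + Q + V\right) + Q}{7 V} = \left(5 + V + 2 Q\right) \frac{1}{7 V} = \frac{5 + V + 2 Q}{7 V}$)
$W{\left(\left(5 + 0\right)^{2},3 \right)} - 218 = \frac{5 + 3 + 2 \left(5 + 0\right)^{2}}{7 \cdot 3} - 218 = \frac{1}{7} \cdot \frac{1}{3} \left(5 + 3 + 2 \cdot 5^{2}\right) - 218 = \frac{1}{7} \cdot \frac{1}{3} \left(5 + 3 + 2 \cdot 25\right) - 218 = \frac{1}{7} \cdot \frac{1}{3} \left(5 + 3 + 50\right) - 218 = \frac{1}{7} \cdot \frac{1}{3} \cdot 58 - 218 = \frac{58}{21} - 218 = - \frac{4520}{21}$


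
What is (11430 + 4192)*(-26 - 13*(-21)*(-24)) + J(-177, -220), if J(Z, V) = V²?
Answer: -102713116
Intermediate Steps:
(11430 + 4192)*(-26 - 13*(-21)*(-24)) + J(-177, -220) = (11430 + 4192)*(-26 - 13*(-21)*(-24)) + (-220)² = 15622*(-26 + 273*(-24)) + 48400 = 15622*(-26 - 6552) + 48400 = 15622*(-6578) + 48400 = -102761516 + 48400 = -102713116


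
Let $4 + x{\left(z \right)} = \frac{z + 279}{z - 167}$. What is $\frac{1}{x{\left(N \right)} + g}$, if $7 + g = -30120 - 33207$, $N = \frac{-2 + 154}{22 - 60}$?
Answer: $- \frac{171}{10831073} \approx -1.5788 \cdot 10^{-5}$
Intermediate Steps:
$N = -4$ ($N = \frac{152}{-38} = 152 \left(- \frac{1}{38}\right) = -4$)
$g = -63334$ ($g = -7 - 63327 = -63334$)
$x{\left(z \right)} = -4 + \frac{279 + z}{-167 + z}$ ($x{\left(z \right)} = -4 + \frac{z + 279}{z - 167} = -4 + \frac{279 + z}{-167 + z}$)
$\frac{1}{x{\left(N \right)} + g} = \frac{1}{\frac{947 - -12}{-167 - 4} - 63334} = \frac{1}{\frac{947 + 12}{-171} - 63334} = \frac{1}{\left(- \frac{1}{171}\right) 959 - 63334} = \frac{1}{- \frac{959}{171} - 63334} = \frac{1}{- \frac{10831073}{171}} = - \frac{171}{10831073}$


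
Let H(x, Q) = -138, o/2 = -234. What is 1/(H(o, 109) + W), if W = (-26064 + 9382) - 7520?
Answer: -1/24340 ≈ -4.1085e-5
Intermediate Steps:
o = -468 (o = 2*(-234) = -468)
W = -24202 (W = -16682 - 7520 = -24202)
1/(H(o, 109) + W) = 1/(-138 - 24202) = 1/(-24340) = -1/24340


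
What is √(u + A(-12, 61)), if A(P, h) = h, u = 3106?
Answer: √3167 ≈ 56.276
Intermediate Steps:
√(u + A(-12, 61)) = √(3106 + 61) = √3167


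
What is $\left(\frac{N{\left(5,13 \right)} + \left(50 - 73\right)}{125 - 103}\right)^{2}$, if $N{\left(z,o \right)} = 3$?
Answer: $\frac{100}{121} \approx 0.82645$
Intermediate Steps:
$\left(\frac{N{\left(5,13 \right)} + \left(50 - 73\right)}{125 - 103}\right)^{2} = \left(\frac{3 + \left(50 - 73\right)}{125 - 103}\right)^{2} = \left(\frac{3 + \left(50 - 73\right)}{22}\right)^{2} = \left(\left(3 - 23\right) \frac{1}{22}\right)^{2} = \left(\left(-20\right) \frac{1}{22}\right)^{2} = \left(- \frac{10}{11}\right)^{2} = \frac{100}{121}$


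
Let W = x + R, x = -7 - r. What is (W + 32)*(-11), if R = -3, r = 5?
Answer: -187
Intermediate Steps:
x = -12 (x = -7 - 1*5 = -7 - 5 = -12)
W = -15 (W = -12 - 3 = -15)
(W + 32)*(-11) = (-15 + 32)*(-11) = 17*(-11) = -187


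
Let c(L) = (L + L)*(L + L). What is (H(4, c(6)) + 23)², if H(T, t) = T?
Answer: 729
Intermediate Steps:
c(L) = 4*L² (c(L) = (2*L)*(2*L) = 4*L²)
(H(4, c(6)) + 23)² = (4 + 23)² = 27² = 729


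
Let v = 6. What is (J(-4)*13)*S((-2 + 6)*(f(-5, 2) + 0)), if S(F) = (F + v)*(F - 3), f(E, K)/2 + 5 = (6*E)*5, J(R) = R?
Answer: -79760824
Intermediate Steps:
f(E, K) = -10 + 60*E (f(E, K) = -10 + 2*((6*E)*5) = -10 + 2*(30*E) = -10 + 60*E)
S(F) = (-3 + F)*(6 + F) (S(F) = (F + 6)*(F - 3) = (6 + F)*(-3 + F) = (-3 + F)*(6 + F))
(J(-4)*13)*S((-2 + 6)*(f(-5, 2) + 0)) = (-4*13)*(-18 + ((-2 + 6)*((-10 + 60*(-5)) + 0))**2 + 3*((-2 + 6)*((-10 + 60*(-5)) + 0))) = -52*(-18 + (4*((-10 - 300) + 0))**2 + 3*(4*((-10 - 300) + 0))) = -52*(-18 + (4*(-310 + 0))**2 + 3*(4*(-310 + 0))) = -52*(-18 + (4*(-310))**2 + 3*(4*(-310))) = -52*(-18 + (-1240)**2 + 3*(-1240)) = -52*(-18 + 1537600 - 3720) = -52*1533862 = -79760824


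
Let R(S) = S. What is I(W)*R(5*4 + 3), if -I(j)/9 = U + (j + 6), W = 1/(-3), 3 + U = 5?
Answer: -1587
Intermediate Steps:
U = 2 (U = -3 + 5 = 2)
W = -⅓ ≈ -0.33333
I(j) = -72 - 9*j (I(j) = -9*(2 + (j + 6)) = -9*(2 + (6 + j)) = -9*(8 + j) = -72 - 9*j)
I(W)*R(5*4 + 3) = (-72 - 9*(-⅓))*(5*4 + 3) = (-72 + 3)*(20 + 3) = -69*23 = -1587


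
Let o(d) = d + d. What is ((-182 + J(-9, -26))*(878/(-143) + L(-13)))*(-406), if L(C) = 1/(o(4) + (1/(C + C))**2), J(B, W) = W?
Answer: -30222211264/59499 ≈ -5.0795e+5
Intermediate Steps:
o(d) = 2*d
L(C) = 1/(8 + 1/(4*C**2)) (L(C) = 1/(2*4 + (1/(C + C))**2) = 1/(8 + (1/(2*C))**2) = 1/(8 + 1/(4*C**2)))
((-182 + J(-9, -26))*(878/(-143) + L(-13)))*(-406) = ((-182 - 26)*(878/(-143) + 4*(-13)**2/(1 + 32*(-13)**2)))*(-406) = -208*(878*(-1/143) + 4*169/(1 + 32*169))*(-406) = -208*(-878/143 + 4*169/(1 + 5408))*(-406) = -208*(-878/143 + 4*169/5409)*(-406) = -208*(-878/143 + 4*169*(1/5409))*(-406) = -208*(-878/143 + 676/5409)*(-406) = -208*(-4652434/773487)*(-406) = (74438944/59499)*(-406) = -30222211264/59499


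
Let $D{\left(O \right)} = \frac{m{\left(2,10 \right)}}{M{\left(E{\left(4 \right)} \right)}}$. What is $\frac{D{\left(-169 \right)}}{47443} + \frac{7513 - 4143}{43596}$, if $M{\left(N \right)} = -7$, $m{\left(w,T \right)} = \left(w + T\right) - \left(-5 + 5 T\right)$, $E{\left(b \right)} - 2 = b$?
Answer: $\frac{7276747}{94014774} \approx 0.0774$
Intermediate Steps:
$E{\left(b \right)} = 2 + b$
$m{\left(w,T \right)} = 5 + w - 4 T$ ($m{\left(w,T \right)} = \left(T + w\right) - \left(-5 + 5 T\right) = 5 + w - 4 T$)
$D{\left(O \right)} = \frac{33}{7}$ ($D{\left(O \right)} = \frac{5 + 2 - 40}{-7} = \left(5 + 2 - 40\right) \left(- \frac{1}{7}\right) = \left(-33\right) \left(- \frac{1}{7}\right) = \frac{33}{7}$)
$\frac{D{\left(-169 \right)}}{47443} + \frac{7513 - 4143}{43596} = \frac{33}{7 \cdot 47443} + \frac{7513 - 4143}{43596} = \frac{33}{7} \cdot \frac{1}{47443} + 3370 \cdot \frac{1}{43596} = \frac{3}{30191} + \frac{1685}{21798} = \frac{7276747}{94014774}$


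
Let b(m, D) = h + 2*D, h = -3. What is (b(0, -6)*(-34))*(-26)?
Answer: -13260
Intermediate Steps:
b(m, D) = -3 + 2*D
(b(0, -6)*(-34))*(-26) = ((-3 + 2*(-6))*(-34))*(-26) = ((-3 - 12)*(-34))*(-26) = -15*(-34)*(-26) = 510*(-26) = -13260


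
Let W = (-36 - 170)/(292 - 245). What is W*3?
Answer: -618/47 ≈ -13.149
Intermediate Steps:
W = -206/47 ≈ -4.3830
W*3 = -206/47*3 = -618/47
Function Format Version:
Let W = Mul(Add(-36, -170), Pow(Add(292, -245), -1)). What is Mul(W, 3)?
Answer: Rational(-618, 47) ≈ -13.149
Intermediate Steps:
W = Rational(-206, 47) (W = Mul(-206, Pow(47, -1)) = Mul(-206, Rational(1, 47)) = Rational(-206, 47) ≈ -4.3830)
Mul(W, 3) = Mul(Rational(-206, 47), 3) = Rational(-618, 47)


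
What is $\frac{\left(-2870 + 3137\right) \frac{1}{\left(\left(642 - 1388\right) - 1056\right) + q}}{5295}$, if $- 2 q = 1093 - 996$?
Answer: $- \frac{178}{6532265} \approx -2.7249 \cdot 10^{-5}$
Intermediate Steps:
$q = - \frac{97}{2}$ ($q = - \frac{1093 - 996}{2} = \left(- \frac{1}{2}\right) 97 = - \frac{97}{2} \approx -48.5$)
$\frac{\left(-2870 + 3137\right) \frac{1}{\left(\left(642 - 1388\right) - 1056\right) + q}}{5295} = \frac{\left(-2870 + 3137\right) \frac{1}{\left(\left(642 - 1388\right) - 1056\right) - \frac{97}{2}}}{5295} = \frac{267}{\left(-746 - 1056\right) - \frac{97}{2}} \cdot \frac{1}{5295} = \frac{267}{-1802 - \frac{97}{2}} \cdot \frac{1}{5295} = \frac{267}{- \frac{3701}{2}} \cdot \frac{1}{5295} = 267 \left(- \frac{2}{3701}\right) \frac{1}{5295} = \left(- \frac{534}{3701}\right) \frac{1}{5295} = - \frac{178}{6532265}$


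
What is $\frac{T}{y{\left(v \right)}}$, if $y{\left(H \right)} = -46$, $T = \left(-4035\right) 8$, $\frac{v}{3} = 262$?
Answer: $\frac{16140}{23} \approx 701.74$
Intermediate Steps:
$v = 786$ ($v = 3 \cdot 262 = 786$)
$T = -32280$
$\frac{T}{y{\left(v \right)}} = - \frac{32280}{-46} = \left(-32280\right) \left(- \frac{1}{46}\right) = \frac{16140}{23}$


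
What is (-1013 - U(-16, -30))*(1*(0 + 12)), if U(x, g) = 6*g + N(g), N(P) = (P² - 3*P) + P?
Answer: -21516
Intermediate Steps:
N(P) = P² - 2*P
U(x, g) = 6*g + g*(-2 + g)
(-1013 - U(-16, -30))*(1*(0 + 12)) = (-1013 - (-30)*(4 - 30))*(1*(0 + 12)) = (-1013 - (-30)*(-26))*(1*12) = (-1013 - 1*780)*12 = (-1013 - 780)*12 = -1793*12 = -21516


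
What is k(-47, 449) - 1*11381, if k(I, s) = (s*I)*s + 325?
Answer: -9486303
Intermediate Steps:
k(I, s) = 325 + I*s² (k(I, s) = (I*s)*s + 325 = I*s² + 325 = 325 + I*s²)
k(-47, 449) - 1*11381 = (325 - 47*449²) - 1*11381 = (325 - 47*201601) - 11381 = (325 - 9475247) - 11381 = -9474922 - 11381 = -9486303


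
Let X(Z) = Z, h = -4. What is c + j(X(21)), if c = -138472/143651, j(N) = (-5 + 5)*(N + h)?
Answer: -138472/143651 ≈ -0.96395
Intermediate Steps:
j(N) = 0 (j(N) = (-5 + 5)*(N - 4) = 0*(-4 + N) = 0)
c = -138472/143651 (c = -138472*1/143651 = -138472/143651 ≈ -0.96395)
c + j(X(21)) = -138472/143651 + 0 = -138472/143651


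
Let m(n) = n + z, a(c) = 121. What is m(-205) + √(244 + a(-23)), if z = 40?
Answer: -165 + √365 ≈ -145.90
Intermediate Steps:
m(n) = 40 + n (m(n) = n + 40 = 40 + n)
m(-205) + √(244 + a(-23)) = (40 - 205) + √(244 + 121) = -165 + √365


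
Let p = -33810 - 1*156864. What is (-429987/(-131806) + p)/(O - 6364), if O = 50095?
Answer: -8377182419/1921336062 ≈ -4.3601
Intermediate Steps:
p = -190674 (p = -33810 - 156864 = -190674)
(-429987/(-131806) + p)/(O - 6364) = (-429987/(-131806) - 190674)/(50095 - 6364) = (-429987*(-1/131806) - 190674)/43731 = (429987/131806 - 190674)*(1/43731) = -25131547257/131806*1/43731 = -8377182419/1921336062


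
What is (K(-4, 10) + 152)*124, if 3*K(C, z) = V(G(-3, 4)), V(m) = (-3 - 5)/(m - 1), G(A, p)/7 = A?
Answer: 622480/33 ≈ 18863.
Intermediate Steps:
G(A, p) = 7*A
V(m) = -8/(-1 + m)
K(C, z) = 4/33 (K(C, z) = (-8/(-1 + 7*(-3)))/3 = (-8/(-1 - 21))/3 = (-8/(-22))/3 = (-8*(-1/22))/3 = (1/3)*(4/11) = 4/33)
(K(-4, 10) + 152)*124 = (4/33 + 152)*124 = (5020/33)*124 = 622480/33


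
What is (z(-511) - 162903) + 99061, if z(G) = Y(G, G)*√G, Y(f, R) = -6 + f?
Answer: -63842 - 517*I*√511 ≈ -63842.0 - 11687.0*I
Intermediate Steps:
z(G) = √G*(-6 + G) (z(G) = (-6 + G)*√G = √G*(-6 + G))
(z(-511) - 162903) + 99061 = (√(-511)*(-6 - 511) - 162903) + 99061 = ((I*√511)*(-517) - 162903) + 99061 = (-517*I*√511 - 162903) + 99061 = (-162903 - 517*I*√511) + 99061 = -63842 - 517*I*√511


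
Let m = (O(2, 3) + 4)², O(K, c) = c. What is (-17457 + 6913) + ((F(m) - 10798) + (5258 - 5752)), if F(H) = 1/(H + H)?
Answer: -2139927/98 ≈ -21836.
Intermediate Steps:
m = 49 (m = (3 + 4)² = 7² = 49)
F(H) = 1/(2*H)
(-17457 + 6913) + ((F(m) - 10798) + (5258 - 5752)) = (-17457 + 6913) + (((½)/49 - 10798) + (5258 - 5752)) = -10544 + (((½)*(1/49) - 10798) - 494) = -10544 + ((1/98 - 10798) - 494) = -10544 + (-1058203/98 - 494) = -10544 - 1106615/98 = -2139927/98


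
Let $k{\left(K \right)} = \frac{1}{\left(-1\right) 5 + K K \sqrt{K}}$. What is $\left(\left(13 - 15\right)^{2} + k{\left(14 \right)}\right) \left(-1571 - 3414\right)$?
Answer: $- \frac{10723736985}{537799} - \frac{977060 \sqrt{14}}{537799} \approx -19947.0$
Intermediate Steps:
$k{\left(K \right)} = \frac{1}{-5 + K^{\frac{5}{2}}}$ ($k{\left(K \right)} = \frac{1}{-5 + K^{2} \sqrt{K}} = \frac{1}{-5 + K^{\frac{5}{2}}}$)
$\left(\left(13 - 15\right)^{2} + k{\left(14 \right)}\right) \left(-1571 - 3414\right) = \left(\left(13 - 15\right)^{2} + \frac{1}{-5 + 14^{\frac{5}{2}}}\right) \left(-1571 - 3414\right) = \left(\left(-2\right)^{2} + \frac{1}{-5 + 196 \sqrt{14}}\right) \left(-4985\right) = \left(4 + \frac{1}{-5 + 196 \sqrt{14}}\right) \left(-4985\right) = -19940 - \frac{4985}{-5 + 196 \sqrt{14}}$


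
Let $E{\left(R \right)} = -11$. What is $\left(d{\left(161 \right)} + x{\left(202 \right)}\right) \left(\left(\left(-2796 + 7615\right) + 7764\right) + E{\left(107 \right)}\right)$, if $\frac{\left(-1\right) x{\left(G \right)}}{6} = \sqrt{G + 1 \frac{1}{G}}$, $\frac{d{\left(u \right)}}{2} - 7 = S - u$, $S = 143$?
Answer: $-276584 - \frac{37716 \sqrt{8242610}}{101} \approx -1.3487 \cdot 10^{6}$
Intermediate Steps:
$d{\left(u \right)} = 300 - 2 u$ ($d{\left(u \right)} = 14 + 2 \left(143 - u\right) = 14 - \left(-286 + 2 u\right) = 300 - 2 u$)
$x{\left(G \right)} = - 6 \sqrt{G + \frac{1}{G}}$ ($x{\left(G \right)} = - 6 \sqrt{G + 1 \frac{1}{G}} = - 6 \sqrt{G + \frac{1}{G}}$)
$\left(d{\left(161 \right)} + x{\left(202 \right)}\right) \left(\left(\left(-2796 + 7615\right) + 7764\right) + E{\left(107 \right)}\right) = \left(\left(300 - 322\right) - 6 \sqrt{202 + \frac{1}{202}}\right) \left(\left(\left(-2796 + 7615\right) + 7764\right) - 11\right) = \left(\left(300 - 322\right) - 6 \sqrt{202 + \frac{1}{202}}\right) \left(\left(4819 + 7764\right) - 11\right) = \left(-22 - 6 \sqrt{\frac{40805}{202}}\right) \left(12583 - 11\right) = \left(-22 - 6 \frac{\sqrt{8242610}}{202}\right) 12572 = \left(-22 - \frac{3 \sqrt{8242610}}{101}\right) 12572 = -276584 - \frac{37716 \sqrt{8242610}}{101}$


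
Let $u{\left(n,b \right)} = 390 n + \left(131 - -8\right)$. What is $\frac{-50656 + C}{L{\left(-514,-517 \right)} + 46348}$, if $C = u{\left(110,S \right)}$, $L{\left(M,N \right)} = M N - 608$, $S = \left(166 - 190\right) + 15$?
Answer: $- \frac{2539}{103826} \approx -0.024454$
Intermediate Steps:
$S = -9$ ($S = -24 + 15 = -9$)
$L{\left(M,N \right)} = -608 + M N$
$u{\left(n,b \right)} = 139 + 390 n$ ($u{\left(n,b \right)} = 390 n + \left(131 + 8\right) = 390 n + 139 = 139 + 390 n$)
$C = 43039$ ($C = 139 + 390 \cdot 110 = 139 + 42900 = 43039$)
$\frac{-50656 + C}{L{\left(-514,-517 \right)} + 46348} = \frac{-50656 + 43039}{\left(-608 - -265738\right) + 46348} = - \frac{7617}{\left(-608 + 265738\right) + 46348} = - \frac{7617}{265130 + 46348} = - \frac{7617}{311478} = \left(-7617\right) \frac{1}{311478} = - \frac{2539}{103826}$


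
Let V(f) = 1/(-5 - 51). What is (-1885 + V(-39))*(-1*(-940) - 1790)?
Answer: 44863425/28 ≈ 1.6023e+6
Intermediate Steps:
V(f) = -1/56 (V(f) = 1/(-56) = -1/56)
(-1885 + V(-39))*(-1*(-940) - 1790) = (-1885 - 1/56)*(-1*(-940) - 1790) = -105561*(940 - 1790)/56 = -105561/56*(-850) = 44863425/28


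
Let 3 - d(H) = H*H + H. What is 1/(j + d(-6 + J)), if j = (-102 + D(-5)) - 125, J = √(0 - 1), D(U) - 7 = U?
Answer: -251/63122 - 11*I/63122 ≈ -0.0039764 - 0.00017427*I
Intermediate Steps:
D(U) = 7 + U
J = I (J = √(-1) = I ≈ 1.0*I)
d(H) = 3 - H - H² (d(H) = 3 - (H*H + H) = 3 - (H² + H) = 3 - (H + H²) = 3 + (-H - H²) = 3 - H - H²)
j = -225 (j = (-102 + (7 - 5)) - 125 = (-102 + 2) - 125 = -100 - 125 = -225)
1/(j + d(-6 + J)) = 1/(-225 + (3 - (-6 + I) - (-6 + I)²)) = 1/(-225 + (3 + (6 - I) - (-6 + I)²)) = 1/(-225 + (9 - I - (-6 + I)²)) = 1/(-216 - I - (-6 + I)²)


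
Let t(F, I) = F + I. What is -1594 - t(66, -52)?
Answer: -1608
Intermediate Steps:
-1594 - t(66, -52) = -1594 - (66 - 52) = -1594 - 1*14 = -1594 - 14 = -1608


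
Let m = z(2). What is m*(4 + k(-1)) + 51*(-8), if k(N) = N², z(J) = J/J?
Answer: -403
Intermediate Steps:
z(J) = 1
m = 1
m*(4 + k(-1)) + 51*(-8) = 1*(4 + (-1)²) + 51*(-8) = 1*(4 + 1) - 408 = 1*5 - 408 = 5 - 408 = -403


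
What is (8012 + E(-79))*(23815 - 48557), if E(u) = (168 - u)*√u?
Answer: -198232904 - 6111274*I*√79 ≈ -1.9823e+8 - 5.4318e+7*I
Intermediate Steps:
E(u) = √u*(168 - u)
(8012 + E(-79))*(23815 - 48557) = (8012 + √(-79)*(168 - 1*(-79)))*(23815 - 48557) = (8012 + (I*√79)*(168 + 79))*(-24742) = (8012 + (I*√79)*247)*(-24742) = (8012 + 247*I*√79)*(-24742) = -198232904 - 6111274*I*√79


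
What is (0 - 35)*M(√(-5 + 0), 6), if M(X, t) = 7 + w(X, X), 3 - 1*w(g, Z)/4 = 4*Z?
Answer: -665 + 560*I*√5 ≈ -665.0 + 1252.2*I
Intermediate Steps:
w(g, Z) = 12 - 16*Z
M(X, t) = 19 - 16*X (M(X, t) = 7 + (12 - 16*X) = 19 - 16*X)
(0 - 35)*M(√(-5 + 0), 6) = (0 - 35)*(19 - 16*√(-5 + 0)) = -35*(19 - 16*I*√5) = -665 + 560*I*√5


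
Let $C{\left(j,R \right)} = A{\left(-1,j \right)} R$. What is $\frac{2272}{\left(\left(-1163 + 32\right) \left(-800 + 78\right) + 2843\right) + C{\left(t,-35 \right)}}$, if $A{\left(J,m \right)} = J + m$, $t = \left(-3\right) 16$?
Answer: $\frac{568}{205285} \approx 0.0027669$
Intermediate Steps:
$t = -48$
$C{\left(j,R \right)} = R \left(-1 + j\right)$ ($C{\left(j,R \right)} = \left(-1 + j\right) R = R \left(-1 + j\right)$)
$\frac{2272}{\left(\left(-1163 + 32\right) \left(-800 + 78\right) + 2843\right) + C{\left(t,-35 \right)}} = \frac{2272}{\left(\left(-1163 + 32\right) \left(-800 + 78\right) + 2843\right) - 35 \left(-1 - 48\right)} = \frac{2272}{\left(\left(-1131\right) \left(-722\right) + 2843\right) - -1715} = \frac{2272}{\left(816582 + 2843\right) + 1715} = \frac{2272}{819425 + 1715} = \frac{2272}{821140} = 2272 \cdot \frac{1}{821140} = \frac{568}{205285}$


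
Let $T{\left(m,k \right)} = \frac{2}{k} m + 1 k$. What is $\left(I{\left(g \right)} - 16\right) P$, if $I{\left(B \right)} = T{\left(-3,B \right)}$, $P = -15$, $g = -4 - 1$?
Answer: $297$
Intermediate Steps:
$g = -5$
$T{\left(m,k \right)} = k + \frac{2 m}{k}$ ($T{\left(m,k \right)} = \frac{2 m}{k} + k = k + \frac{2 m}{k}$)
$I{\left(B \right)} = B - \frac{6}{B}$ ($I{\left(B \right)} = B + 2 \left(-3\right) \frac{1}{B} = B - \frac{6}{B}$)
$\left(I{\left(g \right)} - 16\right) P = \left(\left(-5 - \frac{6}{-5}\right) - 16\right) \left(-15\right) = \left(\left(-5 - - \frac{6}{5}\right) - 16\right) \left(-15\right) = \left(\left(-5 + \frac{6}{5}\right) - 16\right) \left(-15\right) = \left(- \frac{19}{5} - 16\right) \left(-15\right) = \left(- \frac{99}{5}\right) \left(-15\right) = 297$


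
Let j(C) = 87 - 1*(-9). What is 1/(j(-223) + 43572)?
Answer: 1/43668 ≈ 2.2900e-5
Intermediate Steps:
j(C) = 96 (j(C) = 87 + 9 = 96)
1/(j(-223) + 43572) = 1/(96 + 43572) = 1/43668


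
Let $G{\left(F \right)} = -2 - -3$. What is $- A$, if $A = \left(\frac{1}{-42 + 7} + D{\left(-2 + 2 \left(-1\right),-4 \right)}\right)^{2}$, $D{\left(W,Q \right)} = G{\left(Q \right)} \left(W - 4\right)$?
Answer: $- \frac{78961}{1225} \approx -64.458$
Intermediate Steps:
$G{\left(F \right)} = 1$ ($G{\left(F \right)} = -2 + 3 = 1$)
$D{\left(W,Q \right)} = -4 + W$ ($D{\left(W,Q \right)} = 1 \left(W - 4\right) = 1 \left(-4 + W\right) = -4 + W$)
$A = \frac{78961}{1225}$ ($A = \left(\frac{1}{-42 + 7} + \left(-4 + \left(-2 + 2 \left(-1\right)\right)\right)\right)^{2} = \left(\frac{1}{-35} - 8\right)^{2} = \left(- \frac{1}{35} - 8\right)^{2} = \left(- \frac{281}{35}\right)^{2} = \frac{78961}{1225} \approx 64.458$)
$- A = \left(-1\right) \frac{78961}{1225} = - \frac{78961}{1225}$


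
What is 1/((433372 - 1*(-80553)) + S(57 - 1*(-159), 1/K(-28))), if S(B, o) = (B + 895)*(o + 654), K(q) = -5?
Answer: 5/6201484 ≈ 8.0626e-7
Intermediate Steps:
S(B, o) = (654 + o)*(895 + B) (S(B, o) = (895 + B)*(654 + o) = (654 + o)*(895 + B))
1/((433372 - 1*(-80553)) + S(57 - 1*(-159), 1/K(-28))) = 1/((433372 - 1*(-80553)) + (585330 + 654*(57 - 1*(-159)) + 895/(-5) + (57 - 1*(-159))/(-5))) = 1/((433372 + 80553) + (585330 + 654*(57 + 159) + 895*(-1/5) + (57 + 159)*(-1/5))) = 1/(513925 + (585330 + 654*216 - 179 + 216*(-1/5))) = 1/(513925 + (585330 + 141264 - 179 - 216/5)) = 1/(513925 + 3631859/5) = 1/(6201484/5) = 5/6201484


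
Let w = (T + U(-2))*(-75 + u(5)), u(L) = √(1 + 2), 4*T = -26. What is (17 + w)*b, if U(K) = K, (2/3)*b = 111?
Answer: 435897/4 - 5661*√3/4 ≈ 1.0652e+5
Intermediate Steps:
b = 333/2 (b = (3/2)*111 = 333/2 ≈ 166.50)
T = -13/2 (T = (¼)*(-26) = -13/2 ≈ -6.5000)
u(L) = √3
w = 1275/2 - 17*√3/2 (w = (-13/2 - 2)*(-75 + √3) = -17*(-75 + √3)/2 = 1275/2 - 17*√3/2 ≈ 622.78)
(17 + w)*b = (17 + (1275/2 - 17*√3/2))*(333/2) = (1309/2 - 17*√3/2)*(333/2) = 435897/4 - 5661*√3/4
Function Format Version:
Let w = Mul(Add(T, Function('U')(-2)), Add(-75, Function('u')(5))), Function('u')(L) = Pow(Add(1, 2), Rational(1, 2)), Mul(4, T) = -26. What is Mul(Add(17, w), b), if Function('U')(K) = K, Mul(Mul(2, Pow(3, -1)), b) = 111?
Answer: Add(Rational(435897, 4), Mul(Rational(-5661, 4), Pow(3, Rational(1, 2)))) ≈ 1.0652e+5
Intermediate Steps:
b = Rational(333, 2) (b = Mul(Rational(3, 2), 111) = Rational(333, 2) ≈ 166.50)
T = Rational(-13, 2) (T = Mul(Rational(1, 4), -26) = Rational(-13, 2) ≈ -6.5000)
Function('u')(L) = Pow(3, Rational(1, 2))
w = Add(Rational(1275, 2), Mul(Rational(-17, 2), Pow(3, Rational(1, 2)))) (w = Mul(Add(Rational(-13, 2), -2), Add(-75, Pow(3, Rational(1, 2)))) = Mul(Rational(-17, 2), Add(-75, Pow(3, Rational(1, 2)))) = Add(Rational(1275, 2), Mul(Rational(-17, 2), Pow(3, Rational(1, 2)))) ≈ 622.78)
Mul(Add(17, w), b) = Mul(Add(17, Add(Rational(1275, 2), Mul(Rational(-17, 2), Pow(3, Rational(1, 2))))), Rational(333, 2)) = Mul(Add(Rational(1309, 2), Mul(Rational(-17, 2), Pow(3, Rational(1, 2)))), Rational(333, 2)) = Add(Rational(435897, 4), Mul(Rational(-5661, 4), Pow(3, Rational(1, 2))))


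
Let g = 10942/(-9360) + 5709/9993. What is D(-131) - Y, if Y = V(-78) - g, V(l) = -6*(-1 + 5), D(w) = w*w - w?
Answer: 269931191419/15589080 ≈ 17315.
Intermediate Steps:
D(w) = w² - w
g = -9317861/15589080 (g = 10942*(-1/9360) + 5709*(1/9993) = -5471/4680 + 1903/3331 = -9317861/15589080 ≈ -0.59772)
V(l) = -24 (V(l) = -6*4 = -24)
Y = -364820059/15589080 (Y = -24 - 1*(-9317861/15589080) = -24 + 9317861/15589080 = -364820059/15589080 ≈ -23.402)
D(-131) - Y = -131*(-1 - 131) - 1*(-364820059/15589080) = -131*(-132) + 364820059/15589080 = 17292 + 364820059/15589080 = 269931191419/15589080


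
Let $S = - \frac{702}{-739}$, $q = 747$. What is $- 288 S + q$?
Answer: $\frac{349857}{739} \approx 473.42$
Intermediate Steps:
$S = \frac{702}{739}$ ($S = \left(-702\right) \left(- \frac{1}{739}\right) = \frac{702}{739} \approx 0.94993$)
$- 288 S + q = \left(-288\right) \frac{702}{739} + 747 = - \frac{202176}{739} + 747 = \frac{349857}{739}$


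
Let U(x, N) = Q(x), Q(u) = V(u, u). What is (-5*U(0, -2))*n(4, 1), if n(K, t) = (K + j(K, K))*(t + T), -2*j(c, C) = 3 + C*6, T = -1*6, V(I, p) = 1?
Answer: -475/2 ≈ -237.50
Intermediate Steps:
T = -6
Q(u) = 1
j(c, C) = -3/2 - 3*C (j(c, C) = -(3 + C*6)/2 = -(3 + 6*C)/2 = -3/2 - 3*C)
U(x, N) = 1
n(K, t) = (-6 + t)*(-3/2 - 2*K) (n(K, t) = (K + (-3/2 - 3*K))*(t - 6) = (-3/2 - 2*K)*(-6 + t) = (-6 + t)*(-3/2 - 2*K))
(-5*U(0, -2))*n(4, 1) = (-5*1)*(9 + 12*4 - 3/2*1 - 2*4*1) = -5*(9 + 48 - 3/2 - 8) = -5*95/2 = -475/2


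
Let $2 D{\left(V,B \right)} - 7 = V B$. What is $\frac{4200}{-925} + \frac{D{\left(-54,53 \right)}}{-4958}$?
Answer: $- \frac{42169}{9916} \approx -4.2526$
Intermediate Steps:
$D{\left(V,B \right)} = \frac{7}{2} + \frac{B V}{2}$ ($D{\left(V,B \right)} = \frac{7}{2} + \frac{V B}{2} = \frac{7}{2} + \frac{B V}{2}$)
$\frac{4200}{-925} + \frac{D{\left(-54,53 \right)}}{-4958} = \frac{4200}{-925} + \frac{\frac{7}{2} + \frac{1}{2} \cdot 53 \left(-54\right)}{-4958} = 4200 \left(- \frac{1}{925}\right) + \left(\frac{7}{2} - 1431\right) \left(- \frac{1}{4958}\right) = - \frac{168}{37} - - \frac{2855}{9916} = - \frac{168}{37} + \frac{2855}{9916} = - \frac{42169}{9916}$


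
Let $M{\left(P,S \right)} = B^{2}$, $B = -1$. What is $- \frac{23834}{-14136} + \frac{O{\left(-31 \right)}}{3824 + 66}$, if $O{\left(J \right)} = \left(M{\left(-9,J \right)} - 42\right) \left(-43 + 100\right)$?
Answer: $\frac{14919607}{13747260} \approx 1.0853$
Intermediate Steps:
$M{\left(P,S \right)} = 1$ ($M{\left(P,S \right)} = \left(-1\right)^{2} = 1$)
$O{\left(J \right)} = -2337$ ($O{\left(J \right)} = \left(1 - 42\right) \left(-43 + 100\right) = \left(-41\right) 57 = -2337$)
$- \frac{23834}{-14136} + \frac{O{\left(-31 \right)}}{3824 + 66} = - \frac{23834}{-14136} - \frac{2337}{3824 + 66} = \left(-23834\right) \left(- \frac{1}{14136}\right) - \frac{2337}{3890} = \frac{11917}{7068} - \frac{2337}{3890} = \frac{14919607}{13747260}$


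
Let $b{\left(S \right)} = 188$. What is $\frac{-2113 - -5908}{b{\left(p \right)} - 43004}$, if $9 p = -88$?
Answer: $- \frac{1265}{14272} \approx -0.088635$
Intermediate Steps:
$p = - \frac{88}{9}$ ($p = \frac{1}{9} \left(-88\right) = - \frac{88}{9} \approx -9.7778$)
$\frac{-2113 - -5908}{b{\left(p \right)} - 43004} = \frac{-2113 - -5908}{188 - 43004} = \frac{-2113 + 5908}{-42816} = 3795 \left(- \frac{1}{42816}\right) = - \frac{1265}{14272}$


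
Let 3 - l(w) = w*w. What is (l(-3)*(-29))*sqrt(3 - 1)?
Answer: 174*sqrt(2) ≈ 246.07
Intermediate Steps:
l(w) = 3 - w**2 (l(w) = 3 - w*w = 3 - w**2)
(l(-3)*(-29))*sqrt(3 - 1) = ((3 - 1*(-3)**2)*(-29))*sqrt(3 - 1) = ((3 - 1*9)*(-29))*sqrt(2) = ((3 - 9)*(-29))*sqrt(2) = (-6*(-29))*sqrt(2) = 174*sqrt(2)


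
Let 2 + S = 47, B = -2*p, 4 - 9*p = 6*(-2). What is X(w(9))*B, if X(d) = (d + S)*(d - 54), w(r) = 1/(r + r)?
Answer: 6299848/729 ≈ 8641.8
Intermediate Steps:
p = 16/9 (p = 4/9 - 2*(-2)/3 = 4/9 - ⅑*(-12) = 4/9 + 4/3 = 16/9 ≈ 1.7778)
w(r) = 1/(2*r)
B = -32/9 (B = -2*16/9 = -32/9 ≈ -3.5556)
S = 45 (S = -2 + 47 = 45)
X(d) = (-54 + d)*(45 + d) (X(d) = (d + 45)*(d - 54) = (45 + d)*(-54 + d) = (-54 + d)*(45 + d))
X(w(9))*B = (-2430 + ((½)/9)² - 9/(2*9))*(-32/9) = (-2430 + ((½)*(⅑))² - 9/(2*9))*(-32/9) = (-2430 + (1/18)² - 9*1/18)*(-32/9) = (-2430 + 1/324 - ½)*(-32/9) = -787481/324*(-32/9) = 6299848/729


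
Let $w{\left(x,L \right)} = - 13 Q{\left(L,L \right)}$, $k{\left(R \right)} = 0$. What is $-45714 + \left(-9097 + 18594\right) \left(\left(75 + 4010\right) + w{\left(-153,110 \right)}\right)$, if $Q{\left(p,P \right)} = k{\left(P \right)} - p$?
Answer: $52330241$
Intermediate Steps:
$Q{\left(p,P \right)} = - p$ ($Q{\left(p,P \right)} = 0 - p = - p$)
$w{\left(x,L \right)} = 13 L$ ($w{\left(x,L \right)} = - 13 \left(- L\right) = 13 L$)
$-45714 + \left(-9097 + 18594\right) \left(\left(75 + 4010\right) + w{\left(-153,110 \right)}\right) = -45714 + \left(-9097 + 18594\right) \left(\left(75 + 4010\right) + 13 \cdot 110\right) = -45714 + 9497 \left(4085 + 1430\right) = -45714 + 9497 \cdot 5515 = -45714 + 52375955 = 52330241$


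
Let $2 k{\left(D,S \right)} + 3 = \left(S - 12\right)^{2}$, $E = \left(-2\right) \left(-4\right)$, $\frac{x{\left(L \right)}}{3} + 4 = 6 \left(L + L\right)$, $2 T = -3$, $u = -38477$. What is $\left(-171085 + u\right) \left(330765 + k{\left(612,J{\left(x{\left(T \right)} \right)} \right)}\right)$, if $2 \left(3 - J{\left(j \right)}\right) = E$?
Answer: $-69333168576$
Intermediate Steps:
$T = - \frac{3}{2}$ ($T = \frac{1}{2} \left(-3\right) = - \frac{3}{2} \approx -1.5$)
$x{\left(L \right)} = -12 + 36 L$ ($x{\left(L \right)} = -12 + 3 \cdot 6 \left(L + L\right) = -12 + 3 \cdot 6 \cdot 2 L = -12 + 3 \cdot 12 L = -12 + 36 L$)
$E = 8$
$J{\left(j \right)} = -1$ ($J{\left(j \right)} = 3 - 4 = -1$)
$k{\left(D,S \right)} = - \frac{3}{2} + \frac{\left(-12 + S\right)^{2}}{2}$ ($k{\left(D,S \right)} = - \frac{3}{2} + \frac{\left(S - 12\right)^{2}}{2} = - \frac{3}{2} + \frac{\left(-12 + S\right)^{2}}{2}$)
$\left(-171085 + u\right) \left(330765 + k{\left(612,J{\left(x{\left(T \right)} \right)} \right)}\right) = \left(-171085 - 38477\right) \left(330765 - \left(\frac{3}{2} - \frac{\left(-12 - 1\right)^{2}}{2}\right)\right) = - 209562 \left(330765 - \left(\frac{3}{2} - \frac{\left(-13\right)^{2}}{2}\right)\right) = - 209562 \left(330765 + \left(- \frac{3}{2} + \frac{1}{2} \cdot 169\right)\right) = - 209562 \left(330765 + \left(- \frac{3}{2} + \frac{169}{2}\right)\right) = - 209562 \left(330765 + 83\right) = \left(-209562\right) 330848 = -69333168576$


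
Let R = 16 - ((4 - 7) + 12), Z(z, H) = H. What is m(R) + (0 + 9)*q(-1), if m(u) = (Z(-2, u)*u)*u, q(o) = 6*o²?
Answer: 397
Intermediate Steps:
R = 7 (R = 16 - (-3 + 12) = 16 - 1*9 = 16 - 9 = 7)
m(u) = u³ (m(u) = (u*u)*u = u²*u = u³)
m(R) + (0 + 9)*q(-1) = 7³ + (0 + 9)*(6*(-1)²) = 343 + 9*(6*1) = 343 + 9*6 = 343 + 54 = 397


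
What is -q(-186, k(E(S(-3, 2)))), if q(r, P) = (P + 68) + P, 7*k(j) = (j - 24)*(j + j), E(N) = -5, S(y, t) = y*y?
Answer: -1056/7 ≈ -150.86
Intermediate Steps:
S(y, t) = y**2
k(j) = 2*j*(-24 + j)/7 (k(j) = ((j - 24)*(j + j))/7 = ((-24 + j)*(2*j))/7 = (2*j*(-24 + j))/7 = 2*j*(-24 + j)/7)
q(r, P) = 68 + 2*P (q(r, P) = (68 + P) + P = 68 + 2*P)
-q(-186, k(E(S(-3, 2)))) = -(68 + 2*((2/7)*(-5)*(-24 - 5))) = -(68 + 2*((2/7)*(-5)*(-29))) = -(68 + 2*(290/7)) = -(68 + 580/7) = -1*1056/7 = -1056/7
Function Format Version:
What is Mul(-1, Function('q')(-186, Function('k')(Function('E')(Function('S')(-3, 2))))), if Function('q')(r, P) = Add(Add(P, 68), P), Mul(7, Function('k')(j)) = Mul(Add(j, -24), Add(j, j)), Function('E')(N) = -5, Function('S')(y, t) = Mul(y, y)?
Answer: Rational(-1056, 7) ≈ -150.86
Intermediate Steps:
Function('S')(y, t) = Pow(y, 2)
Function('k')(j) = Mul(Rational(2, 7), j, Add(-24, j)) (Function('k')(j) = Mul(Rational(1, 7), Mul(Add(j, -24), Add(j, j))) = Mul(Rational(1, 7), Mul(Add(-24, j), Mul(2, j))) = Mul(Rational(1, 7), Mul(2, j, Add(-24, j))) = Mul(Rational(2, 7), j, Add(-24, j)))
Function('q')(r, P) = Add(68, Mul(2, P)) (Function('q')(r, P) = Add(Add(68, P), P) = Add(68, Mul(2, P)))
Mul(-1, Function('q')(-186, Function('k')(Function('E')(Function('S')(-3, 2))))) = Mul(-1, Add(68, Mul(2, Mul(Rational(2, 7), -5, Add(-24, -5))))) = Mul(-1, Add(68, Mul(2, Mul(Rational(2, 7), -5, -29)))) = Mul(-1, Add(68, Mul(2, Rational(290, 7)))) = Mul(-1, Add(68, Rational(580, 7))) = Mul(-1, Rational(1056, 7)) = Rational(-1056, 7)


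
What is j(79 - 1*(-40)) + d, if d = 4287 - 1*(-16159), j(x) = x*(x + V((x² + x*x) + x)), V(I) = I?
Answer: 3419086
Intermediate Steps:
j(x) = x*(2*x + 2*x²) (j(x) = x*(x + ((x² + x*x) + x)) = x*(x + ((x² + x²) + x)) = x*(x + (2*x² + x)) = x*(x + (x + 2*x²)) = x*(2*x + 2*x²))
d = 20446 (d = 4287 + 16159 = 20446)
j(79 - 1*(-40)) + d = 2*(79 - 1*(-40))²*(1 + (79 - 1*(-40))) + 20446 = 2*(79 + 40)²*(1 + (79 + 40)) + 20446 = 2*119²*(1 + 119) + 20446 = 2*14161*120 + 20446 = 3398640 + 20446 = 3419086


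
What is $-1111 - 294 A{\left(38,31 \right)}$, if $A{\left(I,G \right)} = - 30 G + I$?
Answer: $261137$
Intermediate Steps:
$A{\left(I,G \right)} = I - 30 G$
$-1111 - 294 A{\left(38,31 \right)} = -1111 - 294 \left(38 - 930\right) = -1111 - -262248 = -1111 + 262248 = 261137$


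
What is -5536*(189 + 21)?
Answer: -1162560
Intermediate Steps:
-5536*(189 + 21) = -5536*210 = -32*36330 = -1162560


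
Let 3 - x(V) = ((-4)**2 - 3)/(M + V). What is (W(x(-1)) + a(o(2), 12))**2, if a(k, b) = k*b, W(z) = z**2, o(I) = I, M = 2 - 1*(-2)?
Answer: 53824/81 ≈ 664.49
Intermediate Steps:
M = 4 (M = 2 + 2 = 4)
x(V) = 3 - 13/(4 + V) (x(V) = 3 - ((-4)**2 - 3)/(4 + V) = 3 - (16 - 3)/(4 + V) = 3 - 13/(4 + V))
a(k, b) = b*k
(W(x(-1)) + a(o(2), 12))**2 = (((-1 + 3*(-1))/(4 - 1))**2 + 12*2)**2 = (((-1 - 3)/3)**2 + 24)**2 = (((1/3)*(-4))**2 + 24)**2 = ((-4/3)**2 + 24)**2 = (16/9 + 24)**2 = (232/9)**2 = 53824/81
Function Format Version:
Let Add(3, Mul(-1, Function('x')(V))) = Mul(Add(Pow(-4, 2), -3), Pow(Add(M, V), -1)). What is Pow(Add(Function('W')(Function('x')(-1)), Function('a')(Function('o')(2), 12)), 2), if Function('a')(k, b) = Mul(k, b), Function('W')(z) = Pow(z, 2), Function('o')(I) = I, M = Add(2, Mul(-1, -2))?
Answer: Rational(53824, 81) ≈ 664.49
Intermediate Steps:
M = 4 (M = Add(2, 2) = 4)
Function('x')(V) = Add(3, Mul(-13, Pow(Add(4, V), -1))) (Function('x')(V) = Add(3, Mul(-1, Mul(Add(Pow(-4, 2), -3), Pow(Add(4, V), -1)))) = Add(3, Mul(-1, Mul(Add(16, -3), Pow(Add(4, V), -1)))) = Add(3, Mul(-1, Mul(13, Pow(Add(4, V), -1)))) = Add(3, Mul(-13, Pow(Add(4, V), -1))))
Function('a')(k, b) = Mul(b, k)
Pow(Add(Function('W')(Function('x')(-1)), Function('a')(Function('o')(2), 12)), 2) = Pow(Add(Pow(Mul(Pow(Add(4, -1), -1), Add(-1, Mul(3, -1))), 2), Mul(12, 2)), 2) = Pow(Add(Pow(Mul(Pow(3, -1), Add(-1, -3)), 2), 24), 2) = Pow(Add(Pow(Mul(Rational(1, 3), -4), 2), 24), 2) = Pow(Add(Pow(Rational(-4, 3), 2), 24), 2) = Pow(Add(Rational(16, 9), 24), 2) = Pow(Rational(232, 9), 2) = Rational(53824, 81)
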